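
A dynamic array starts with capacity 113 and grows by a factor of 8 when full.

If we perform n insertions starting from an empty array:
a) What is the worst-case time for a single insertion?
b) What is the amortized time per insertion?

(a) Worst-case single insertion: O(n) -- when the array is full at capacity c, the resize copies all c elements, and c can be Theta(n).
(b) Resizes happen at sizes 113, 904, 7232, ... Total copy cost for n insertions: 113 + 904 + ... = O(n) (geometric series with ratio 1/8). Amortized cost per insertion: O(n)/n = O(1).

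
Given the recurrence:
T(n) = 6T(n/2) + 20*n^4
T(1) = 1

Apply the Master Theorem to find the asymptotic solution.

a=6, b=2, f(n)=20*n^4. log_2(6) = 2.585 < 4. Case 3: T(n) = O(n^4).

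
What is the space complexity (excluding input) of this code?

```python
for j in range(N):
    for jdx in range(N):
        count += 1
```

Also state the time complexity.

Space complexity: O(1).
Only a constant amount of auxiliary storage is used; nothing grows with n.
Time complexity: O(n^2).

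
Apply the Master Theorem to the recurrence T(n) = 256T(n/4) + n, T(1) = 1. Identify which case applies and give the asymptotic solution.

a=256, b=4, f(n)=n.
log_4(256) = 4 > 1.
Since f(n) = O(n^1) is polynomially smaller than n^4, Case 1 applies.
T(n) = Theta(n^4).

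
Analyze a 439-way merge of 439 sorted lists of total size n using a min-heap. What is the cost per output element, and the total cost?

Maintain a min-heap of size 439 holding the current head of each list. Each output step does one extract-min (O(log 439)) and one insert of that list's next element (O(log 439)). Each of the n elements passes through the heap exactly once, so the total cost is O(n log 439), i.e. O(log 439) per output element.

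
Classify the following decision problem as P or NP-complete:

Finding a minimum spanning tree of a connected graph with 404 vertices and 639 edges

This problem is in P: Kruskal's / Prim's algorithms run in polynomial time.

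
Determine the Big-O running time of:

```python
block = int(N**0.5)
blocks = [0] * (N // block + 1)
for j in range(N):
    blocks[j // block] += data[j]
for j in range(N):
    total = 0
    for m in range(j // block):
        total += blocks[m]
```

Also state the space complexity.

Time complexity: O(n * sqrt(n)).
Space complexity: O(sqrt(n)).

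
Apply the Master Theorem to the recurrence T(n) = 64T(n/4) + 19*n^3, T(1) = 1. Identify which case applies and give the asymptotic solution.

a=64, b=4, f(n)=19*n^3.
log_4(64) = 3, so n^(log_b(a)) = n^3.
f(n) = Theta(n^3), so Case 2 applies.
T(n) = Theta(n^3 log n).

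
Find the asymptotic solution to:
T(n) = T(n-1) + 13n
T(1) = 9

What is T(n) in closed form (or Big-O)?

Unrolling: T(n) = 9 + 13*(2 + 3 + ... + n) = 9 + 13*(n(n+1)/2 - 1) = O(n^2).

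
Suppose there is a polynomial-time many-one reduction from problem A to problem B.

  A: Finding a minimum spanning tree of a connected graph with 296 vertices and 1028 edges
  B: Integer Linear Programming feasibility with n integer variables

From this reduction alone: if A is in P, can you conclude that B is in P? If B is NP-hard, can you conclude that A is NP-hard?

A poly-time reduction A <=_p B transfers tractability DOWN (B easy => A easy) and hardness UP (A hard => B hard), not the reverse.
From A in P, the reduction alone does NOT give B in P: any problem in P trivially reduces to SAT, yet SAT is not known to be in P.
From B NP-hard, the reduction alone does NOT give A NP-hard: again, easy problems reduce to hard ones.
(Here in fact A is P and B is NP-complete.)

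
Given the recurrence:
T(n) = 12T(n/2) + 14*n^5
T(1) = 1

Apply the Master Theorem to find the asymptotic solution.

a=12, b=2, f(n)=14*n^5. log_2(12) = 3.585 < 5. Case 3: T(n) = O(n^5).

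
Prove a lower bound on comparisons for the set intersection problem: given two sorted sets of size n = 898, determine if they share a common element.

For two sorted arrays of size n = 898, any correct algorithm must examine Omega(n) elements. If fewer are examined, an adversary places a common element in an unexamined gap. A merge-based scan achieves O(n), so the bound is tight.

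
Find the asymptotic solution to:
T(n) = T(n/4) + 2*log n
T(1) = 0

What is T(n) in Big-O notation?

Each of the log_4(n) levels adds O(log n). T(n) = O(log^2 n).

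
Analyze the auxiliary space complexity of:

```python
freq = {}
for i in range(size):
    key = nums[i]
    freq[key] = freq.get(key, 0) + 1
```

Space complexity: O(n).
Auxiliary storage grows linearly with the input size n in the worst case.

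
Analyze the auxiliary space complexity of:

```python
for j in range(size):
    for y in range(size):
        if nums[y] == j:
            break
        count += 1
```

Space complexity: O(1).
Only a constant amount of auxiliary storage is used; nothing grows with n.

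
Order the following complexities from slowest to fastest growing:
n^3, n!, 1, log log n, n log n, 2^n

Ordered by growth rate: 1 < log log n < n log n < n^3 < 2^n < n!.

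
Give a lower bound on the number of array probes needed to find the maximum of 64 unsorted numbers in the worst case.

Adversary: any unprobed cell could hold a value larger than everything seen so far. If fewer than 64 cells are probed, the adversary places the max in an unprobed cell. So all 64 cells must be examined; together with 64-1 comparisons this is tight.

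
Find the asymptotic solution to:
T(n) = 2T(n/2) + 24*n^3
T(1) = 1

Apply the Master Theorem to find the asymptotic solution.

a=2, b=2, f(n)=24*n^3. log_2(2) = 1 < 3. Case 3: T(n) = O(n^3).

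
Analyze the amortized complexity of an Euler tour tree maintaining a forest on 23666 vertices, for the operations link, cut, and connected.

An Euler tour tree stores each tree's Euler tour as a balanced BST keyed by tour position. On 23666 vertices: link concatenates two tours via O(1) splits/joins of size <= 2*23666 (O(log n)); cut splits the tour at the two occurrences of the edge (O(log n)); connected compares BST roots (O(log n) to find the root). All O(log n) amortized.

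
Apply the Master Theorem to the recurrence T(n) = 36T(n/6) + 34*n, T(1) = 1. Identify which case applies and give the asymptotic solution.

a=36, b=6, f(n)=34*n.
log_6(36) = 2 > 1.
Since f(n) = O(n^1) is polynomially smaller than n^2, Case 1 applies.
T(n) = Theta(n^2).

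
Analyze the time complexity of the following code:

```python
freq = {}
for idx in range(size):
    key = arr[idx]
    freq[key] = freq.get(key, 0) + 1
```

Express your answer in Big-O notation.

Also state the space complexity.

Time complexity: O(n).
Space complexity: O(n).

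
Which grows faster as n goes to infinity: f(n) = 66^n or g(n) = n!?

g(n) = n! grows faster: n!/66^n -> infinity by Stirling.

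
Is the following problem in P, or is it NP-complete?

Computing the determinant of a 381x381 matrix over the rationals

This problem is in P: Gaussian elimination runs in O(n^3).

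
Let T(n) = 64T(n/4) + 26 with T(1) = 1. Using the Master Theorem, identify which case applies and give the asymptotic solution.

a=64, b=4, f(n)=26.
log_4(64) = 3 > 0.
Since f(n) = O(n^0) is polynomially smaller than n^3, Case 1 applies.
T(n) = Theta(n^3).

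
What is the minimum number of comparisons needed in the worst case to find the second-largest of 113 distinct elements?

Lower bound: finding the max needs 113-1 comparisons. By the adversary weight-doubling argument, the max must personally win >= ceil(log_2(113)) = 7 comparisons; the 2nd-largest is among those 7 losers, needing 7-1 more comparisons. Total >= 113-1 + 7-1 = 118. A balanced knockout tournament achieves this.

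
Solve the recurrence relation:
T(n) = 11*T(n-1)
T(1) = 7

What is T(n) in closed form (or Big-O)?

Each step multiplies by 11. T(n) = T(1)*11^(n-1) = 7*11^(n-1).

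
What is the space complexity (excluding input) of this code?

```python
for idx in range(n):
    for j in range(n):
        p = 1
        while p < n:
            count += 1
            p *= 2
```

Space complexity: O(1).
Only a constant amount of auxiliary storage is used; nothing grows with n.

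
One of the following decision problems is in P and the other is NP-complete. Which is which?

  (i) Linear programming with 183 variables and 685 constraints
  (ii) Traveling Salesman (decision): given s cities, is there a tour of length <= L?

(i) is P: the ellipsoid and interior-point methods run in polynomial time.
(ii) is NP-complete: reduces from Hamiltonian Cycle.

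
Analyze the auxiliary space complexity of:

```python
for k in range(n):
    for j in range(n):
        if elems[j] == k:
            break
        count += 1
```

Space complexity: O(1).
Only a constant amount of auxiliary storage is used; nothing grows with n.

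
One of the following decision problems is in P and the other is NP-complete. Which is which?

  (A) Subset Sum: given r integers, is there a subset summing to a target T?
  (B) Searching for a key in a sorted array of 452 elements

(A) is NP-complete: one of Karp's 21 NP-complete problems.
(B) is P: binary search runs in O(log n).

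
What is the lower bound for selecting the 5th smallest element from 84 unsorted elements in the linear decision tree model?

Selecting the 5th smallest of 84 elements requires Omega(n) comparisons. Every element must be compared at least once. The BFPRT algorithm achieves O(n), making this tight.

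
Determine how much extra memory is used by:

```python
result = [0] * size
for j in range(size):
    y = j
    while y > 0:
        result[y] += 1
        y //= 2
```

Space complexity: O(n).
Auxiliary storage grows linearly with the input size n in the worst case.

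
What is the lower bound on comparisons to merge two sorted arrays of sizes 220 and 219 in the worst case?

Adversary: with |220 - 219| <= 1 the inputs can be fully interleaved so that every adjacent pair in the merged output comes from different arrays. Then each of the 438 adjacent pairs must be directly compared, or the algorithm cannot determine their relative order. Standard merge meets this bound.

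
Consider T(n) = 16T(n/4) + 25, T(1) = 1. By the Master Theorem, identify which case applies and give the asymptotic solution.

a=16, b=4, f(n)=25.
log_4(16) = 2 > 0.
Since f(n) = O(n^0) is polynomially smaller than n^2, Case 1 applies.
T(n) = Theta(n^2).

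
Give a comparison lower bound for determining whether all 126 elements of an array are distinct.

In the algebraic decision-tree model, the YES region for element distinctness on 126 elements has 126! connected components (one per ordering). Ben-Or's theorem then gives a lower bound of Omega(log(n!)) = Omega(n log n).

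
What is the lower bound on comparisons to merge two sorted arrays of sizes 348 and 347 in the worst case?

Adversary: with |348 - 347| <= 1 the inputs can be fully interleaved so that every adjacent pair in the merged output comes from different arrays. Then each of the 694 adjacent pairs must be directly compared, or the algorithm cannot determine their relative order. Standard merge meets this bound.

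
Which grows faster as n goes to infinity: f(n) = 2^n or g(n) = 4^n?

g(n) = 4^n grows faster: (4/2)^n -> infinity since 4/2 > 1.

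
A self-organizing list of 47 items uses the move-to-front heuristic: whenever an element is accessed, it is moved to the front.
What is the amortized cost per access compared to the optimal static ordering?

With potential Phi = number of inversions between the MTF list and the optimal static list (at most C(47,2)), each access has amortized cost at most 2 * (cost under optimal static ordering). This is the move-to-front 2-competitiveness result.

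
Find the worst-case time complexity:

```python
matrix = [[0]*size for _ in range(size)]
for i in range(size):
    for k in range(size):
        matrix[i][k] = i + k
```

Time complexity: O(n^2).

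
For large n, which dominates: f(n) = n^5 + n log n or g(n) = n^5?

f(n) = n^5 + n log n and g(n) = n^5 are Theta of each other: the lower-order n log n term is o(n^5); both are Theta(n^5).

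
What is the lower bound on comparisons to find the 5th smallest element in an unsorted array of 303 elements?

Finding the 5th smallest of 303 elements requires Omega(n) comparisons. Every element must participate in at least one comparison; otherwise it could be the 5th smallest.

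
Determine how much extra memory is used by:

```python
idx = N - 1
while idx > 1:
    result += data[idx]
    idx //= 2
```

Space complexity: O(1).
Only a constant amount of auxiliary storage is used; nothing grows with n.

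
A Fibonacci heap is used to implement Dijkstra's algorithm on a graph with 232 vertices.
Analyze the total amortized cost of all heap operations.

Dijkstra performs 232 insert, 232 extract-min, and at most E decrease-key operations. With Fibonacci heap: insert O(1) amortized, extract-min O(log n) amortized, decrease-key O(1) amortized. Total with n = 232: O(n * 1 + n * log n + E * 1) = O(n log n + E).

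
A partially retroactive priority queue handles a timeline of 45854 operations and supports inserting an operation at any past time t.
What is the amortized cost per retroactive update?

Partially retroactive priority queues (Demaine-Iacono-Langerman) allow updates at past times with queries only at the present. With a balanced BST over the m = 45854 timeline events tracking bridges, each retroactive insert or delete is O(log m) amortized.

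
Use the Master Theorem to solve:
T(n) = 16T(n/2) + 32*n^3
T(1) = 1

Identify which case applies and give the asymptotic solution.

a=16, b=2, f(n)=32*n^3.
log_2(16) = 4 > 3.
Since f(n) = O(n^3) is polynomially smaller than n^4, Case 1 applies.
T(n) = Theta(n^4).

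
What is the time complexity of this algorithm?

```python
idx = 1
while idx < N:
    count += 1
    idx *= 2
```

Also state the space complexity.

Time complexity: O(log n).
Space complexity: O(1).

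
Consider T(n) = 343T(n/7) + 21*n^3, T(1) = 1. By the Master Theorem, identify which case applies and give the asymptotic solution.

a=343, b=7, f(n)=21*n^3.
log_7(343) = 3, so n^(log_b(a)) = n^3.
f(n) = Theta(n^3), so Case 2 applies.
T(n) = Theta(n^3 log n).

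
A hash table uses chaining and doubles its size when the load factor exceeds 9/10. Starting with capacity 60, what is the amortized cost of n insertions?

Rehashing occurs when load exceeds 9/10. Total rehash cost is geometric series summing to O(n). Each insertion itself is O(1). Amortized: O(1).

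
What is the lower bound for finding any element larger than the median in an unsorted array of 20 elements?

To find an element larger than the median of 20 elements, we must see Omega(n) elements. Without seeing enough elements, an adversary can make any unseen element the median.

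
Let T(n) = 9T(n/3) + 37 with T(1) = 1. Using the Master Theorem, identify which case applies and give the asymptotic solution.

a=9, b=3, f(n)=37.
log_3(9) = 2 > 0.
Since f(n) = O(n^0) is polynomially smaller than n^2, Case 1 applies.
T(n) = Theta(n^2).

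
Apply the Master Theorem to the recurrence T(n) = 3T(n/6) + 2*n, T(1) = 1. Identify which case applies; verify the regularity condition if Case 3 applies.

a=3, b=6, f(n)=2*n.
log_6(3) = 0.6131 < 1.
f(n) = Omega(n^(0.6131+epsilon)) for some epsilon > 0, so Case 3 is the candidate.
Regularity: a*f(n/b) = 3*2*(n/6)^1 = (3/6)*2*n^1 <= c*f(n) with c = 3/6 < 1. Satisfied.
Case 3: T(n) = Theta(n).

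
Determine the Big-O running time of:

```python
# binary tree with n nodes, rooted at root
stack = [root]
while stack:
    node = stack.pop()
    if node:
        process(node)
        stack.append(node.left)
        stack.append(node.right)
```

Time complexity: O(n).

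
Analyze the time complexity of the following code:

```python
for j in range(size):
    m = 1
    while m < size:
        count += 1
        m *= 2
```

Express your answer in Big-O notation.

Time complexity: O(n log n).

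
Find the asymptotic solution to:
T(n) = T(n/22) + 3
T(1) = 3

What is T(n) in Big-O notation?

Each step divides n by 22 and adds 3. After log_22(n) steps, T(n) = O(log n).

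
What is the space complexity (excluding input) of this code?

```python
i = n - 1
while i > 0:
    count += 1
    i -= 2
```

Space complexity: O(1).
Only a constant amount of auxiliary storage is used; nothing grows with n.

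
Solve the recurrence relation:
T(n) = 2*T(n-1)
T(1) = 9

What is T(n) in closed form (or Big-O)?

Each step multiplies by 2. T(n) = T(1)*2^(n-1) = 9*2^(n-1).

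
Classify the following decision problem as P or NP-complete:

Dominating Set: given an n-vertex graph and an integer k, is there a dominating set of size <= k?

This problem is NP-complete: reduces from Set Cover (with k part of the input).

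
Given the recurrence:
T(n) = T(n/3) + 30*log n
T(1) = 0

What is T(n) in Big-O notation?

Each of the log_3(n) levels adds O(log n). T(n) = O(log^2 n).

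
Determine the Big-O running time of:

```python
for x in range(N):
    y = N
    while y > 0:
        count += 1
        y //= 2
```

Time complexity: O(n log n).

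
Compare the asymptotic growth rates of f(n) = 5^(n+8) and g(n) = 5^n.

f(n) = 5^(n+8) and g(n) = 5^n are Theta of each other: 5^(n+8) = 5^8 * 5^n = Theta(5^n).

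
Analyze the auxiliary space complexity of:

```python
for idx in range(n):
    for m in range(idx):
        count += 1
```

Space complexity: O(1).
Only a constant amount of auxiliary storage is used; nothing grows with n.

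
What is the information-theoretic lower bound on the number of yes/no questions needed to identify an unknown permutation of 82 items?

There are 82! = 475364333701284174842138206989404946643813294067993328617160934076743994734899148613007131808479167119360000000000000000000 permutations. Each yes/no question gives at most 1 bit, so at least ceil(log_2(475364333701284174842138206989404946643813294067993328617160934076743994734899148613007131808479167119360000000000000000000)) = 408 questions are needed.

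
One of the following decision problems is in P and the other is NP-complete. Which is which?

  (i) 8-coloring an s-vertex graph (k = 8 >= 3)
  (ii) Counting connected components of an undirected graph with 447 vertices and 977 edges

(i) is NP-complete: graph k-coloring for k>=3 is NP-complete by reduction from 3-SAT.
(ii) is P: BFS/DFS visits each vertex and edge once: O(V+E).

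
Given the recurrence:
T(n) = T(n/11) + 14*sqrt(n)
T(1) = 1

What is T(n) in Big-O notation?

Each level contributes sqrt(n/11^k). Geometric series with ratio 1/sqrt(11) < 1 sums to O(sqrt(n)).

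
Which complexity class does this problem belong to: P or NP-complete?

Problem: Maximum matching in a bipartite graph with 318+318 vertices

This problem is in P: Hopcroft-Karp runs in O(E sqrt(V)).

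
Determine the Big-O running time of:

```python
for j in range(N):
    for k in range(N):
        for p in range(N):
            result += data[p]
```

Time complexity: O(n^3).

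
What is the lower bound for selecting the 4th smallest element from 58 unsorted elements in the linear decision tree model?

Selecting the 4th smallest of 58 elements requires Omega(n) comparisons. Every element must be compared at least once. The BFPRT algorithm achieves O(n), making this tight.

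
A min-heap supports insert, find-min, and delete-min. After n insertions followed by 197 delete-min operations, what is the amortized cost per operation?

Insert takes O(log n) worst case. Delete-min takes O(log n). Over a sequence of n inserts and 197 delete-mins, total cost is O((n + 197) log n). Amortized per operation: O(log n).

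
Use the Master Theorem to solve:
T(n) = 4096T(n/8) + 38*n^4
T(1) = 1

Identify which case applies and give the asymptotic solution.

a=4096, b=8, f(n)=38*n^4.
log_8(4096) = 4, so n^(log_b(a)) = n^4.
f(n) = Theta(n^4), so Case 2 applies.
T(n) = Theta(n^4 log n).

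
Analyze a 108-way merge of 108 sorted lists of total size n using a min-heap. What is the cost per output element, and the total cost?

Maintain a min-heap of size 108 holding the current head of each list. Each output step does one extract-min (O(log 108)) and one insert of that list's next element (O(log 108)). Each of the n elements passes through the heap exactly once, so the total cost is O(n log 108), i.e. O(log 108) per output element.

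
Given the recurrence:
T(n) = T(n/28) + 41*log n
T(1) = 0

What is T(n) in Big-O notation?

Each of the log_28(n) levels adds O(log n). T(n) = O(log^2 n).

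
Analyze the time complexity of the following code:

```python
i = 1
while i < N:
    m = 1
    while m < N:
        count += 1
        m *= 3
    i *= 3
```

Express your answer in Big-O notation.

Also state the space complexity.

Time complexity: O(log^2 n).
Space complexity: O(1).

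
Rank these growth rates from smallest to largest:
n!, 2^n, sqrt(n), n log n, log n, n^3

Ordered by growth rate: log n < sqrt(n) < n log n < n^3 < 2^n < n!.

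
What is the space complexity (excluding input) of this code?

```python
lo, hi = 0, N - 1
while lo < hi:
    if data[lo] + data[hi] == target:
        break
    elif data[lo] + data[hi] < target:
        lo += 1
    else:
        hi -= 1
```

Space complexity: O(1).
Only a constant amount of auxiliary storage is used; nothing grows with n.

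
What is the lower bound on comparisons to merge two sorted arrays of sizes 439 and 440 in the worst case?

Adversary: with |439 - 440| <= 1 the inputs can be fully interleaved so that every adjacent pair in the merged output comes from different arrays. Then each of the 878 adjacent pairs must be directly compared, or the algorithm cannot determine their relative order. Standard merge meets this bound.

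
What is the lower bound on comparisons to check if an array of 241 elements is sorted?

To verify 241 elements are sorted, we must compare each consecutive pair. Skipping any pair allows an adversary to swap them. Therefore 240 comparisons are necessary and sufficient.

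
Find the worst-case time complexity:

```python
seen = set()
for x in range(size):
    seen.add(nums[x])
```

Time complexity: O(n).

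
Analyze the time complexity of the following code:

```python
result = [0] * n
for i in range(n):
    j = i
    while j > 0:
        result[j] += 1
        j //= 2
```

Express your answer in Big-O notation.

Time complexity: O(n log n).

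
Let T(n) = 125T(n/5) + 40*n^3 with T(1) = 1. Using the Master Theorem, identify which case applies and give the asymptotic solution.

a=125, b=5, f(n)=40*n^3.
log_5(125) = 3, so n^(log_b(a)) = n^3.
f(n) = Theta(n^3), so Case 2 applies.
T(n) = Theta(n^3 log n).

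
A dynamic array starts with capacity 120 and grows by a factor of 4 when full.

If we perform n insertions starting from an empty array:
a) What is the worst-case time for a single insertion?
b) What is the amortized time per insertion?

(a) Worst-case single insertion: O(n) -- when the array is full at capacity c, the resize copies all c elements, and c can be Theta(n).
(b) Resizes happen at sizes 120, 480, 1920, ... Total copy cost for n insertions: 120 + 480 + ... = O(n) (geometric series with ratio 1/4). Amortized cost per insertion: O(n)/n = O(1).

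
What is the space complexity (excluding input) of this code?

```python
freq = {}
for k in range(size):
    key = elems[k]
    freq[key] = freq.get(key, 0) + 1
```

Space complexity: O(n).
Auxiliary storage grows linearly with the input size n in the worst case.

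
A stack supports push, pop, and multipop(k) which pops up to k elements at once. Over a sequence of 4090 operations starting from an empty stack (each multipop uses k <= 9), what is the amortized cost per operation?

Each element is pushed exactly once and popped at most once (whether by pop or as part of a multipop). So the total number of individual pops over the whole sequence is at most the number of pushes, which is at most 4090. Total work <= 2 * 4090, hence O(1) amortized per operation.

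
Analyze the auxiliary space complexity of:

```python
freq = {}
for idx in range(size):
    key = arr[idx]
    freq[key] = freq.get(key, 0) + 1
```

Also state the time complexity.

Space complexity: O(n).
Auxiliary storage grows linearly with the input size n in the worst case.
Time complexity: O(n).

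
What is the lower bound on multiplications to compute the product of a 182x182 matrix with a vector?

A 182x182 matrix-vector product has 182 inner products of length 182. Output depends on all 182^2 = 33124 matrix entries. At least 33124 multiplications needed.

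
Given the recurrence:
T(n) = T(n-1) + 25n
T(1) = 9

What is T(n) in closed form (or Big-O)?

Unrolling: T(n) = 9 + 25*(2 + 3 + ... + n) = 9 + 25*(n(n+1)/2 - 1) = O(n^2).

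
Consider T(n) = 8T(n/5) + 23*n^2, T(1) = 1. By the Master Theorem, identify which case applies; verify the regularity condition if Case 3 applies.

a=8, b=5, f(n)=23*n^2.
log_5(8) = 1.292 < 2.
f(n) = Omega(n^(1.292+epsilon)) for some epsilon > 0, so Case 3 is the candidate.
Regularity: a*f(n/b) = 8*23*(n/5)^2 = (8/25)*23*n^2 <= c*f(n) with c = 8/25 < 1. Satisfied.
Case 3: T(n) = Theta(n^2).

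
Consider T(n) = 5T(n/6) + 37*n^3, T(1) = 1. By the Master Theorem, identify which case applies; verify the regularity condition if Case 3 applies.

a=5, b=6, f(n)=37*n^3.
log_6(5) = 0.8982 < 3.
f(n) = Omega(n^(0.8982+epsilon)) for some epsilon > 0, so Case 3 is the candidate.
Regularity: a*f(n/b) = 5*37*(n/6)^3 = (5/216)*37*n^3 <= c*f(n) with c = 5/216 < 1. Satisfied.
Case 3: T(n) = Theta(n^3).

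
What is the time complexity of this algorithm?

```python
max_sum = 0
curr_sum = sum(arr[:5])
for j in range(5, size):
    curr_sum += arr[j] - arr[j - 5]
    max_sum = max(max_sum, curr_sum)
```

Time complexity: O(n).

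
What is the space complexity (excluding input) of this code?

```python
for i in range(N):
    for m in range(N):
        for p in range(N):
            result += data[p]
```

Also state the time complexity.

Space complexity: O(1).
Only a constant amount of auxiliary storage is used; nothing grows with n.
Time complexity: O(n^3).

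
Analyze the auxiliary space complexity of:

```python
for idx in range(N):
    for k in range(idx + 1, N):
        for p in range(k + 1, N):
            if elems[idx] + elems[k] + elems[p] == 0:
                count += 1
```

Space complexity: O(1).
Only a constant amount of auxiliary storage is used; nothing grows with n.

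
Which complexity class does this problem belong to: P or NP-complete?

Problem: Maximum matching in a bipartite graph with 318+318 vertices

This problem is in P: Hopcroft-Karp runs in O(E sqrt(V)).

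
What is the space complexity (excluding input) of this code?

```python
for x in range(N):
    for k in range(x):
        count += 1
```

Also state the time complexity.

Space complexity: O(1).
Only a constant amount of auxiliary storage is used; nothing grows with n.
Time complexity: O(n^2).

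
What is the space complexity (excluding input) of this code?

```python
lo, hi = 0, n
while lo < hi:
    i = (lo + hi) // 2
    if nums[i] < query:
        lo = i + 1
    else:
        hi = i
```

Space complexity: O(1).
Only a constant amount of auxiliary storage is used; nothing grows with n.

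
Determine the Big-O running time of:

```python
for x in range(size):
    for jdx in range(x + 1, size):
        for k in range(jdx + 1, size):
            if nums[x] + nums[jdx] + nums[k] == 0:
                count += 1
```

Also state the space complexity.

Time complexity: O(n^3).
Space complexity: O(1).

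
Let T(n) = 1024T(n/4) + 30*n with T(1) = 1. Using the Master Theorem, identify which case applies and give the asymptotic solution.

a=1024, b=4, f(n)=30*n.
log_4(1024) = 5 > 1.
Since f(n) = O(n^1) is polynomially smaller than n^5, Case 1 applies.
T(n) = Theta(n^5).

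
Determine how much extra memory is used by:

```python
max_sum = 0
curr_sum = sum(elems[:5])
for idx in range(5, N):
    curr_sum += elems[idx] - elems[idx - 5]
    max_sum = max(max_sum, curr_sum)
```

Space complexity: O(1).
Only a constant amount of auxiliary storage is used; nothing grows with n.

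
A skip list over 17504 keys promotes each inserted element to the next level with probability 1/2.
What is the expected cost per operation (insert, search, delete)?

Expected number of levels is O(log_2(17504)) = O(log n). A search visits O(1) expected nodes per level over O(log n) levels. Insert/delete are a search plus O(1) pointer updates per level. Expected O(log n) per operation.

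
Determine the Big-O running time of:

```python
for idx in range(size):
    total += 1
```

Time complexity: O(n).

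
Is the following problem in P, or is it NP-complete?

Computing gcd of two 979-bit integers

This problem is in P: the Euclidean algorithm runs in polynomial time in the bit-length.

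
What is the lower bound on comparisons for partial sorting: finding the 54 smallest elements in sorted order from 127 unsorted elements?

Finding 54 smallest of 127 in sorted order: Omega(127) to identify the 54 smallest, plus Omega(54 log 54) to sort them. Total: Omega(n + k log k).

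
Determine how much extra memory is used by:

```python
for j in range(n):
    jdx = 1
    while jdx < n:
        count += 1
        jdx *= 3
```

Space complexity: O(1).
Only a constant amount of auxiliary storage is used; nothing grows with n.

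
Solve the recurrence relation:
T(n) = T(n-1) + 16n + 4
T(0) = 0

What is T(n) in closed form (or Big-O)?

Dominant term in sum is 16*sum(i, i=1..n) = 16*n*(n+1)/2 = O(n^2).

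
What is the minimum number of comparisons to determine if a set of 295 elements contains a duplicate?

Determining if 295 elements are all distinct requires Omega(n log n) comparisons in the comparison model. This follows from the element distinctness lower bound.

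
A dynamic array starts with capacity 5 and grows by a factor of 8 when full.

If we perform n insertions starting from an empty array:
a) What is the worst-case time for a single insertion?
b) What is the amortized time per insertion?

(a) Worst-case single insertion: O(n) -- when the array is full at capacity c, the resize copies all c elements, and c can be Theta(n).
(b) Resizes happen at sizes 5, 40, 320, ... Total copy cost for n insertions: 5 + 40 + ... = O(n) (geometric series with ratio 1/8). Amortized cost per insertion: O(n)/n = O(1).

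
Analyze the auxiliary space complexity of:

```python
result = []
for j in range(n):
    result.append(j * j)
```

Space complexity: O(n).
Auxiliary storage grows linearly with the input size n in the worst case.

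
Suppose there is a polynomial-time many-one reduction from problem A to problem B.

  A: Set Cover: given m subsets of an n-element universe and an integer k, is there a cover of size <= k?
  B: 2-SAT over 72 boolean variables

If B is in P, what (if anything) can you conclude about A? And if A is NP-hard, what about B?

A poly-time reduction A <=_p B means any A-instance can be transformed to a B-instance in poly time.
If B is in P: compose the reduction with B's poly-time algorithm to solve A in poly time, so A is in P.
If A is NP-hard: every NP problem reduces to A, which reduces to B; composing reductions, every NP problem reduces to B, so B is NP-hard.
(Here in fact A is NP-complete and B is in P, so no such reduction is known -- its existence would imply P = NP; the analysis concerns only what the assumed reduction would or would not let you conclude.)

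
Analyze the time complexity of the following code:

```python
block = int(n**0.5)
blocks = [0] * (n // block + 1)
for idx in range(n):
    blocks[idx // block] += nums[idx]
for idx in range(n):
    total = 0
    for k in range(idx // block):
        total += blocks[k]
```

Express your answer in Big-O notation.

Time complexity: O(n * sqrt(n)).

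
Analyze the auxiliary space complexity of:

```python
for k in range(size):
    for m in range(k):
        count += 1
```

Space complexity: O(1).
Only a constant amount of auxiliary storage is used; nothing grows with n.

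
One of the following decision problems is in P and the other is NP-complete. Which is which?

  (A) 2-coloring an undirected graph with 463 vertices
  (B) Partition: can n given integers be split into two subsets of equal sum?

(A) is P: 2-coloring is bipartiteness testing via BFS, O(V+E).
(B) is NP-complete: Subset Sum reduces to it (one of Karp's 21 NP-complete problems).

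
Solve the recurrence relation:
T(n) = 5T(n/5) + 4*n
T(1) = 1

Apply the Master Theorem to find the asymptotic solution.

a=5, b=5, f(n)=4*n. log_5(5) = 1. Case 2: T(n) = O(n log n).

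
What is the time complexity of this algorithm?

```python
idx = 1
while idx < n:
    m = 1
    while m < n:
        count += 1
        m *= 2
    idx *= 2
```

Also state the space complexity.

Time complexity: O(log^2 n).
Space complexity: O(1).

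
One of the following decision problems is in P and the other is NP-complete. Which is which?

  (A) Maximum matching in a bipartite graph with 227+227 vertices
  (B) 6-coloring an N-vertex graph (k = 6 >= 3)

(A) is P: Hopcroft-Karp runs in O(E sqrt(V)).
(B) is NP-complete: graph k-coloring for k>=3 is NP-complete by reduction from 3-SAT.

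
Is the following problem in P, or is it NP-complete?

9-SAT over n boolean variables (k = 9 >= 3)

This problem is NP-complete: 3-SAT is NP-complete (Cook-Levin); k-SAT for k>=3 reduces from 3-SAT.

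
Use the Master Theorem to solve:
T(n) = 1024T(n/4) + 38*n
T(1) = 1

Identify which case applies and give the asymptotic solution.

a=1024, b=4, f(n)=38*n.
log_4(1024) = 5 > 1.
Since f(n) = O(n^1) is polynomially smaller than n^5, Case 1 applies.
T(n) = Theta(n^5).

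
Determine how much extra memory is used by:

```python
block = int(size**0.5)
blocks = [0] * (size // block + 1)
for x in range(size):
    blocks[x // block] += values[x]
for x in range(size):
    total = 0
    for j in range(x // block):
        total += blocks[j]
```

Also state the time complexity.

Space complexity: O(sqrt(n)).
Storage scales with sqrt(n).
Time complexity: O(n * sqrt(n)).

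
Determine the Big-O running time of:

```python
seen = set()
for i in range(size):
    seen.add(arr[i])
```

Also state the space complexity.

Time complexity: O(n).
Space complexity: O(n).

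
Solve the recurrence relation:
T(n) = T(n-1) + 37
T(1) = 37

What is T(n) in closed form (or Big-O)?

Unrolling: T(n) = T(n-1) + 37 = T(n-2) + 2*37 = ... = T(1) + (n-1)*37 = 37 + (n-1)*37 = 37n.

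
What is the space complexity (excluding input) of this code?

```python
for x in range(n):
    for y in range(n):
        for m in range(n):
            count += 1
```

Space complexity: O(1).
Only a constant amount of auxiliary storage is used; nothing grows with n.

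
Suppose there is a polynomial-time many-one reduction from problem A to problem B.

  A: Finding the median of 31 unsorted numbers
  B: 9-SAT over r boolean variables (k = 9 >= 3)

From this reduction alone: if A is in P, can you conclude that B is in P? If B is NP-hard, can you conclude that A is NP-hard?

A poly-time reduction A <=_p B transfers tractability DOWN (B easy => A easy) and hardness UP (A hard => B hard), not the reverse.
From A in P, the reduction alone does NOT give B in P: any problem in P trivially reduces to SAT, yet SAT is not known to be in P.
From B NP-hard, the reduction alone does NOT give A NP-hard: again, easy problems reduce to hard ones.
(Here in fact A is P and B is NP-complete.)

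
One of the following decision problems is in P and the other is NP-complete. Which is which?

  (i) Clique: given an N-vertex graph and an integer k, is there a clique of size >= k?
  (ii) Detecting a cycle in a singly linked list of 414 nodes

(i) is NP-complete: complement of Independent Set / Vertex Cover (with k part of the input).
(ii) is P: Floyd's tortoise-and-hare runs in O(n) time, O(1) space.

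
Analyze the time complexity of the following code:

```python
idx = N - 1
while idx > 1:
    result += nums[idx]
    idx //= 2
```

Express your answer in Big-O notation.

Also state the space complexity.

Time complexity: O(log n).
Space complexity: O(1).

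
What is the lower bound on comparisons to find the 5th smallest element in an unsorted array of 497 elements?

Finding the 5th smallest of 497 elements requires Omega(n) comparisons. Every element must participate in at least one comparison; otherwise it could be the 5th smallest.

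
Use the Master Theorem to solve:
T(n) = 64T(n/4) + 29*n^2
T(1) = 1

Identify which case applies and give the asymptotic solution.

a=64, b=4, f(n)=29*n^2.
log_4(64) = 3 > 2.
Since f(n) = O(n^2) is polynomially smaller than n^3, Case 1 applies.
T(n) = Theta(n^3).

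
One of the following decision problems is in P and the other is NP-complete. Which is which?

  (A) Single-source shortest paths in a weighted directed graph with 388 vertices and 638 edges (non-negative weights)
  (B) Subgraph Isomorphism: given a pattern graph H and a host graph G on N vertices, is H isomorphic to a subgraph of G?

(A) is P: Dijkstra's algorithm runs in O((V+E) log V).
(B) is NP-complete: generalizes Clique and Hamiltonian Path (pattern size is part of the input).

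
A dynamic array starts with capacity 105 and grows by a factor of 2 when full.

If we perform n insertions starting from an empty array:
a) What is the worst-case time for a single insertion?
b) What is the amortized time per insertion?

(a) Worst-case single insertion: O(n) -- when the array is full at capacity c, the resize copies all c elements, and c can be Theta(n).
(b) Resizes happen at sizes 105, 210, 420, ... Total copy cost for n insertions: 105 + 210 + ... = O(n) (geometric series with ratio 1/2). Amortized cost per insertion: O(n)/n = O(1).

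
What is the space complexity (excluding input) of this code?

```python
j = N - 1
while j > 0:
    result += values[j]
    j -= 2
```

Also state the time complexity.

Space complexity: O(1).
Only a constant amount of auxiliary storage is used; nothing grows with n.
Time complexity: O(n).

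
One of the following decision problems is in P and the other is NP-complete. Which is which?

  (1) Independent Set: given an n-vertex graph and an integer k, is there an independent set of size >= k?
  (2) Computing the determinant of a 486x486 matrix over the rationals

(1) is NP-complete: complement of Clique (with k part of the input).
(2) is P: Gaussian elimination runs in O(n^3).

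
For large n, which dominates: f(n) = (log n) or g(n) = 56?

f(n) = (log n) grows faster: any unbounded function dominates a constant.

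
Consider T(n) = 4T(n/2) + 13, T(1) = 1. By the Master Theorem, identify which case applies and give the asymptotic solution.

a=4, b=2, f(n)=13.
log_2(4) = 2 > 0.
Since f(n) = O(n^0) is polynomially smaller than n^2, Case 1 applies.
T(n) = Theta(n^2).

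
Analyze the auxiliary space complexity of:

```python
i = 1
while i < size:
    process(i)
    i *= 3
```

Space complexity: O(1).
Only a constant amount of auxiliary storage is used; nothing grows with n.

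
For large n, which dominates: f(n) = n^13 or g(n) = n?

f(n) = n^13 grows faster: n^13/n = n^12 -> infinity.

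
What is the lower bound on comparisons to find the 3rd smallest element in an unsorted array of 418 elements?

Finding the 3rd smallest of 418 elements requires Omega(n) comparisons. Every element must participate in at least one comparison; otherwise it could be the 3rd smallest.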